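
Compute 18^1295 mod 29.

Successive squares of 18 mod 29: 18^1≡18, 18^2≡5, 18^4≡25, 18^8≡16, 18^16≡24, 18^32≡25, 18^64≡16, 18^128≡24, 18^256≡25, 18^512≡16, 18^1024≡24.
1295 = 1 + 2 + 4 + 8 + 256 + 1024, so 18^1295 ≡ 18·5·25·16·25·24 ≡ 17 (mod 29).

17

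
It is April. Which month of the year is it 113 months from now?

September

113 mod 12 = 5 (since 9·12 = 108).
April + 5 months → September.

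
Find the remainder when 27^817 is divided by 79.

57

Successive squares of 27 mod 79: 27^1≡27, 27^2≡18, 27^4≡8, 27^8≡64, 27^16≡67, 27^32≡65, 27^64≡38, 27^128≡22, 27^256≡10, 27^512≡21.
817 = 1 + 16 + 32 + 256 + 512, so 27^817 ≡ 27·67·65·10·21 ≡ 57 (mod 79).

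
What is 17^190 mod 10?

9

Last digits of 7^n: 7, 9, 3, 1 (period 4).
190 leaves remainder 2 on division by 4, so 17^190 ends in 9.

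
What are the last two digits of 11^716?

61

Square-and-reduce mod 100: 11^1≡11, 11^2≡21, 11^4≡41, 11^8≡81, 11^16≡61, 11^32≡21, 11^64≡41, 11^128≡81, 11^256≡61, 11^512≡21.
716 = 4 + 8 + 64 + 128 + 512, so 11^716 ≡ 41·81·41·81·21 ≡ 61 (mod 100).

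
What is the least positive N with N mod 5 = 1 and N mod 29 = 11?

x ≡ 1 (mod 5) gives x ∈ {1, 6, 11}.
The first of these with x mod 29 = 11 is 11.

11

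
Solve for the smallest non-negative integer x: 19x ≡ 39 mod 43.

19⁻¹ ≡ 34 (mod 43) because 19·34 = 646 = 15·43 + 1.
Multiplying both sides by 34: x ≡ 34·39 = 1326 ≡ 36 (mod 43).
Check: 19·36 = 684 = 15·43 + 39.

36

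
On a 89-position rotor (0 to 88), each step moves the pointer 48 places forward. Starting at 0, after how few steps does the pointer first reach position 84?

48⁻¹ ≡ 13 (mod 89) because 48·13 = 624 = 7·89 + 1.
So x ≡ 13·84 = 1092 ≡ 24 (mod 89).
Check: 48·24 = 1152 = 12·89 + 84.

24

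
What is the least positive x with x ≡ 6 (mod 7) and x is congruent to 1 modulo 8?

Since 8·1 ≡ 1 (mod 7), take x = 1 + 8·((6−1)·1 mod 7) = 1 + 8·5 = 41.
Check: 41 mod 7 = 6, 41 mod 8 = 1.

41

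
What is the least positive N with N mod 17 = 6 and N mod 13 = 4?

x ≡ 4 (mod 13) gives x ∈ {4, 17, 30, 43, 56, 69, 82, 95, …}.
The first of these with x mod 17 = 6 is 108.

108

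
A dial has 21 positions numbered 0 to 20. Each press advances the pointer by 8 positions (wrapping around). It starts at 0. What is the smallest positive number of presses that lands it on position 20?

8⁻¹ ≡ 8 (mod 21) because 8·8 = 64 = 3·21 + 1.
Multiplying both sides by 8: x ≡ 8·20 = 160 ≡ 13 (mod 21).

13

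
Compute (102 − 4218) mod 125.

9

4218 − 33·125 = 93, so 4218 ≡ 93 (mod 125).
(102 − 93) mod 125 = 9.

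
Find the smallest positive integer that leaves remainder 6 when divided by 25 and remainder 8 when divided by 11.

206

x ≡ 8 (mod 11) gives x ∈ {8, 19, 30, 41, 52, 63, 74, 85, …}.
The first of these with x mod 25 = 6 is 206.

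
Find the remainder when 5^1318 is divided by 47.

36

Square-and-reduce mod 47: 5^1≡5, 5^2≡25, 5^4≡14, 5^8≡8, 5^16≡17, 5^32≡7, 5^64≡2, 5^128≡4, 5^256≡16, 5^512≡21, 5^1024≡18.
1318 = 2 + 4 + 32 + 256 + 1024, so 5^1318 ≡ 25·14·7·16·18 ≡ 36 (mod 47).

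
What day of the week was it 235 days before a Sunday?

Wednesday

235 = 33·7 + 4, so 235 mod 7 = 4.
Sunday − 4 days → Wednesday.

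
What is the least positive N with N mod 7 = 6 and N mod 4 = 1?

13

Since 4·2 ≡ 1 (mod 7), take x = 1 + 4·((6−1)·2 mod 7) = 1 + 4·3 = 13.
Check: 13 mod 7 = 6, 13 mod 4 = 1.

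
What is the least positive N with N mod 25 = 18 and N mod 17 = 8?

93

x ≡ 8 (mod 17) gives x ∈ {8, 25, 42, 59, 76, 93}.
The first of these with x mod 25 = 18 is 93.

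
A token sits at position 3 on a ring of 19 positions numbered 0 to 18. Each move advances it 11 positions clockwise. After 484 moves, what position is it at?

7

484·11 = 5324.
5324 mod 19 = 4 (since 280·19 = 5320).
(3 + 4) mod 19 = 7.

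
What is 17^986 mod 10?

9

The units digit of 17^n cycles with period 4: 7, 9, 3, 1, …
986 mod 4 = 2, so the last digit matches 7^2 = 9.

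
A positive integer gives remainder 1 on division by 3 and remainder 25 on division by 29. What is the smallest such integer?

Since 29·2 ≡ 1 (mod 3), take x = 25 + 29·((1−25)·2 mod 3) = 25 + 29·0 = 25.
Check: 25 mod 3 = 1, 25 mod 29 = 25.

25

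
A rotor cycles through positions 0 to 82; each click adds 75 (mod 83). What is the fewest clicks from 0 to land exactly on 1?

75·31 = 2325 = 28·83 + 1, so 75⁻¹ ≡ 31 (mod 83).

31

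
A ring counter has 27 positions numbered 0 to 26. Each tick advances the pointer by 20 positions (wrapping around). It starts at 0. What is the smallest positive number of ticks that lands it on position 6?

3

The inverse of 20 mod 27 is 23 (since 20·23 = 460 ≡ 1).
So x ≡ 23·6 = 138 ≡ 3 (mod 27).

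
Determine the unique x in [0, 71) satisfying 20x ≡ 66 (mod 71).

20⁻¹ ≡ 32 (mod 71) because 20·32 = 640 = 9·71 + 1.
So x ≡ 32·66 = 2112 ≡ 53 (mod 71).

53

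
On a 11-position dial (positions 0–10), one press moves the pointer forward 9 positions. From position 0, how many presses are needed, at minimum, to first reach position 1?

11 = 1·9 + 2
9 = 4·2 + 1
2 = 2·1 + 0
Back-substituting gives 9·5 ≡ 1 (mod 11).

5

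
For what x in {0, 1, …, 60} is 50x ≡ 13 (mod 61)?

21

The inverse of 50 mod 61 is 11 (since 50·11 = 550 ≡ 1).
So x ≡ 11·13 = 143 ≡ 21 (mod 61).
Check: 50·21 = 1050 = 17·61 + 13.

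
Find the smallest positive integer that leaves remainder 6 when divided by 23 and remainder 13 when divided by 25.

213

x ≡ 6 (mod 23) gives x ∈ {6, 29, 52, 75, 98, 121, 144, 167, …}.
The first of these with x mod 25 = 13 is 213.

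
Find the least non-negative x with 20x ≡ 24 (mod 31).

26

The inverse of 20 mod 31 is 14 (since 20·14 = 280 ≡ 1).
Multiplying both sides by 14: x ≡ 14·24 = 336 ≡ 26 (mod 31).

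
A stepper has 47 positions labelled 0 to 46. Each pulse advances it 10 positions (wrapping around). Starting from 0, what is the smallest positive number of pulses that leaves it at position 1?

33

10·33 = 330 = 7·47 + 1, so 10⁻¹ ≡ 33 (mod 47).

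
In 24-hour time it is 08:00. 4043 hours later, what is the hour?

19

4043 mod 24 = 11 (since 168·24 = 4032).
(8 + 11) mod 24 = 19.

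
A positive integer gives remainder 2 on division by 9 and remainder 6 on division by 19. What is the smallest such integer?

101

Since 19·1 ≡ 1 (mod 9), take x = 6 + 19·((2−6)·1 mod 9) = 6 + 19·5 = 101.
Check: 101 mod 9 = 2, 101 mod 19 = 6.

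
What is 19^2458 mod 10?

The units digit of 19^n cycles with period 2: 9, 1, …
2458 mod 2 = 0, so the last digit matches 9^2 = 1.

1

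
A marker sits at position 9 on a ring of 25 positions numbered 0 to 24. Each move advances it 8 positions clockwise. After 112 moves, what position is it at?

112·8 = 896.
896 mod 25 = 21 (since 35·25 = 875).
(9 + 21) mod 25 = 5.

5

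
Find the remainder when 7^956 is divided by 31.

20

Successive squares of 7 mod 31: 7^1≡7, 7^2≡18, 7^4≡14, 7^8≡10, 7^16≡7, 7^32≡18, 7^64≡14, 7^128≡10, 7^256≡7, 7^512≡18.
Since 956 = 4 + 8 + 16 + 32 + 128 + 256 + 512 in binary, 7^956 ≡ 14·10·7·18·10·7·18 ≡ 20 (mod 31).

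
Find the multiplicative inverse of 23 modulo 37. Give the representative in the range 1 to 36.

23·29 = 667 = 18·37 + 1, so 23⁻¹ ≡ 29 (mod 37).

29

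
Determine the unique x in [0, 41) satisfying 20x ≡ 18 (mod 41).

20⁻¹ ≡ 39 (mod 41) because 20·39 = 780 = 19·41 + 1.
So x ≡ 39·18 = 702 ≡ 5 (mod 41).

5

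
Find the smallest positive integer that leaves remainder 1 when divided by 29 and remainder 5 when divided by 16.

117

x ≡ 5 (mod 16) gives x ∈ {5, 21, 37, 53, 69, 85, 101, 117}.
The first of these with x mod 29 = 1 is 117.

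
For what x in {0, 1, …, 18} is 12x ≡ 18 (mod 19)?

11

12⁻¹ ≡ 8 (mod 19) because 12·8 = 96 = 5·19 + 1.
So x ≡ 8·18 = 144 ≡ 11 (mod 19).
Check: 12·11 = 132 = 6·19 + 18.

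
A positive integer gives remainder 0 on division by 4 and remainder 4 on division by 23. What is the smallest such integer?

4

Since 23·3 ≡ 1 (mod 4), take x = 4 + 23·((0−4)·3 mod 4) = 4 + 23·0 = 4.
Check: 4 mod 4 = 0, 4 mod 23 = 4.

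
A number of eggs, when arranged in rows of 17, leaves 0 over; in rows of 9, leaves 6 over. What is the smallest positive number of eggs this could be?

x ≡ 6 (mod 9) gives x ∈ {6, 15, 24, 33, 42, 51}.
The first of these with x mod 17 = 0 is 51.

51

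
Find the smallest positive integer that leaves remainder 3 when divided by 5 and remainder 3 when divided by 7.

3

x ≡ 3 (mod 5) gives x ∈ {3}.
The first of these with x mod 7 = 3 is 3.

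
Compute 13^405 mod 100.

Square-and-reduce mod 100: 13^1≡13, 13^2≡69, 13^4≡61, 13^8≡21, 13^16≡41, 13^32≡81, 13^64≡61, 13^128≡21, 13^256≡41.
405 = 1 + 4 + 16 + 128 + 256, so 13^405 ≡ 13·61·41·21·41 ≡ 93 (mod 100).

93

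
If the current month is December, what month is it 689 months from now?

May

689 = 57·12 + 5, so 689 mod 12 = 5.
December + 5 months → May.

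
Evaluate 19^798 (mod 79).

By repeated squaring mod 79: 19^1≡19, 19^2≡45, 19^4≡50, 19^8≡51, 19^16≡73, 19^32≡36, 19^64≡32, 19^128≡76, 19^256≡9, 19^512≡2.
Since 798 = 2 + 4 + 8 + 16 + 256 + 512 in binary, 19^798 ≡ 45·50·51·73·9·2 ≡ 46 (mod 79).

46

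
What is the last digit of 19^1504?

Powers of 9 mod 10 repeat with period 2: 9, 1.
1504 leaves remainder 0 on division by 2, so 19^1504 ends in 1.

1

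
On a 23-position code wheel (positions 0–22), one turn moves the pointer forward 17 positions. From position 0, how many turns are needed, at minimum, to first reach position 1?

19

23 = 1·17 + 6
17 = 2·6 + 5
6 = 1·5 + 1
5 = 5·1 + 0
Back-substituting gives 17·19 ≡ 1 (mod 23).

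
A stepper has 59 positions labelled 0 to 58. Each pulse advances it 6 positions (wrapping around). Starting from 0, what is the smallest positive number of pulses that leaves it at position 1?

59 = 9·6 + 5
6 = 1·5 + 1
5 = 5·1 + 0
Back-substituting gives 6·10 ≡ 1 (mod 59).

10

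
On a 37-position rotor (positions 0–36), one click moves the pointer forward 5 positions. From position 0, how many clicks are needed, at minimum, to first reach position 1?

37 = 7·5 + 2
5 = 2·2 + 1
2 = 2·1 + 0
Back-substituting gives 5·15 ≡ 1 (mod 37).

15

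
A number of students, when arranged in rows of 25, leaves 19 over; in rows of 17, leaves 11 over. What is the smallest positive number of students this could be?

Since 17·3 ≡ 1 (mod 25), take x = 11 + 17·((19−11)·3 mod 25) = 11 + 17·24 = 419.
Check: 419 mod 25 = 19, 419 mod 17 = 11.

419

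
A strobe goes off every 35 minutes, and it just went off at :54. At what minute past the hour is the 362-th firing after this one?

362·35 = 12670.
12670 = 211·60 + 10, so 12670 mod 60 = 10.
(54 + 10) mod 60 = 4.

4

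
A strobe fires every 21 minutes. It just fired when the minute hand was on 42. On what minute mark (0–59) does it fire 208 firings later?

30

208·21 = 4368.
Dividing 4368 by 60 gives quotient 72 and remainder 48.
(42 + 48) mod 60 = 30.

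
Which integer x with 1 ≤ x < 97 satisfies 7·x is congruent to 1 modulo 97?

7·14 = 98 = 1·97 + 1, so 7⁻¹ ≡ 14 (mod 97).

14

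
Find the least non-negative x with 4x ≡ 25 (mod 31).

14

4⁻¹ ≡ 8 (mod 31) because 4·8 = 32 = 1·31 + 1.
Multiplying both sides by 8: x ≡ 8·25 = 200 ≡ 14 (mod 31).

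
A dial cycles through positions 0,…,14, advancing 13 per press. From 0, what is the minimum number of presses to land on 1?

13⁻¹ ≡ 7 (mod 15) because 13·7 = 91 = 6·15 + 1.
So x ≡ 7·1 = 7 ≡ 7 (mod 15).

7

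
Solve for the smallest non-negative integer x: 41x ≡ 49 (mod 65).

44

The inverse of 41 mod 65 is 46 (since 41·46 = 1886 ≡ 1).
So x ≡ 46·49 = 2254 ≡ 44 (mod 65).
Check: 41·44 = 1804 = 27·65 + 49.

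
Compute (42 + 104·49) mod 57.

104·49 = 5096.
5096 − 89·57 = 23, so 5096 ≡ 23 (mod 57).
(42 + 23) mod 57 = 8.

8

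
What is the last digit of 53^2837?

3

Powers of 3 mod 10 repeat with period 4: 3, 9, 7, 1.
2837 leaves remainder 1 on division by 4, so 53^2837 ends in 3.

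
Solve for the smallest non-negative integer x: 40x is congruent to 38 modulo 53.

46

40⁻¹ ≡ 4 (mod 53) because 40·4 = 160 = 3·53 + 1.
So x ≡ 4·38 = 152 ≡ 46 (mod 53).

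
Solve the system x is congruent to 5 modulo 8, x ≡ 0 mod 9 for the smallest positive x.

45

x ≡ 5 (mod 8) gives x ∈ {5, 13, 21, 29, 37, 45}.
The first of these with x mod 9 = 0 is 45.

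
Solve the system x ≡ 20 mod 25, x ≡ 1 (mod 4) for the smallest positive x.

Since 4·19 ≡ 1 (mod 25), take x = 1 + 4·((20−1)·19 mod 25) = 1 + 4·11 = 45.
Check: 45 mod 25 = 20, 45 mod 4 = 1.

45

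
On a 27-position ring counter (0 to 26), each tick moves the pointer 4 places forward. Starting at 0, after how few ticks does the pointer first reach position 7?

22

The inverse of 4 mod 27 is 7 (since 4·7 = 28 ≡ 1).
Multiplying both sides by 7: x ≡ 7·7 = 49 ≡ 22 (mod 27).
Check: 4·22 = 88 = 3·27 + 7.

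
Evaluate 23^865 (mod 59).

34

Square-and-reduce mod 59: 23^1≡23, 23^2≡57, 23^4≡4, 23^8≡16, 23^16≡20, 23^32≡46, 23^64≡51, 23^128≡5, 23^256≡25, 23^512≡35.
Since 865 = 1 + 32 + 64 + 256 + 512 in binary, 23^865 ≡ 23·46·51·25·35 ≡ 34 (mod 59).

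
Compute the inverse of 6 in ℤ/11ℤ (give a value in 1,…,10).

11 = 1·6 + 5
6 = 1·5 + 1
5 = 5·1 + 0
Back-substituting gives 6·2 ≡ 1 (mod 11).

2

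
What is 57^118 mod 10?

9

Powers of 7 mod 10 repeat with period 4: 7, 9, 3, 1.
118 mod 4 = 2, so the last digit matches 7^2 = 9.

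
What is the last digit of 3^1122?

9

The units digit of 3^n cycles with period 4: 3, 9, 7, 1, …
1122 mod 4 = 2, so the last digit matches 3^2 = 9.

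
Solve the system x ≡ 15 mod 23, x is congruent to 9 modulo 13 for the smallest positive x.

61

x ≡ 9 (mod 13) gives x ∈ {9, 22, 35, 48, 61}.
The first of these with x mod 23 = 15 is 61.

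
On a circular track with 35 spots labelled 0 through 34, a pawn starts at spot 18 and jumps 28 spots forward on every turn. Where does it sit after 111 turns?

11

111·28 = 3108.
Dividing 3108 by 35 gives quotient 88 and remainder 28.
(18 + 28) mod 35 = 11.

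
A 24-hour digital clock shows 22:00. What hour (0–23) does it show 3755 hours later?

9

3755 = 156·24 + 11, so 3755 mod 24 = 11.
(22 + 11) mod 24 = 9.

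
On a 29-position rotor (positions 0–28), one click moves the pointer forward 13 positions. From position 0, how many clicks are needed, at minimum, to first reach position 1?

29 = 2·13 + 3
13 = 4·3 + 1
3 = 3·1 + 0
Back-substituting gives 13·9 ≡ 1 (mod 29).

9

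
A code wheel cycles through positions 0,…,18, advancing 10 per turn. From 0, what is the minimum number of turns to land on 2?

10⁻¹ ≡ 2 (mod 19) because 10·2 = 20 = 1·19 + 1.
So x ≡ 2·2 = 4 ≡ 4 (mod 19).

4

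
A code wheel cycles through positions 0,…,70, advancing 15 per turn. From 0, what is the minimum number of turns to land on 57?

18

The inverse of 15 mod 71 is 19 (since 15·19 = 285 ≡ 1).
So x ≡ 19·57 = 1083 ≡ 18 (mod 71).
Check: 15·18 = 270 = 3·71 + 57.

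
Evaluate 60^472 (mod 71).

49

Square-and-reduce mod 71: 60^1≡60, 60^2≡50, 60^4≡15, 60^8≡12, 60^16≡2, 60^32≡4, 60^64≡16, 60^128≡43, 60^256≡3.
Since 472 = 8 + 16 + 64 + 128 + 256 in binary, 60^472 ≡ 12·2·16·43·3 ≡ 49 (mod 71).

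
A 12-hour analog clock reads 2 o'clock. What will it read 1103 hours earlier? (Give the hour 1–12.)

Dividing 1103 by 12 gives quotient 91 and remainder 11.
2 − 11 → 3 on a 12-hour dial.

3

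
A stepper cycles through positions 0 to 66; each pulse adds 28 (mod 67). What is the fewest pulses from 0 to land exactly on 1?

67 = 2·28 + 11
28 = 2·11 + 6
11 = 1·6 + 5
6 = 1·5 + 1
5 = 5·1 + 0
Back-substituting gives 28·12 ≡ 1 (mod 67).

12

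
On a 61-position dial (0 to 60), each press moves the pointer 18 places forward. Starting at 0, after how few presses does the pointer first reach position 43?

60

18⁻¹ ≡ 17 (mod 61) because 18·17 = 306 = 5·61 + 1.
Multiplying both sides by 17: x ≡ 17·43 = 731 ≡ 60 (mod 61).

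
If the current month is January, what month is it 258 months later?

July

258 = 21·12 + 6, so 258 mod 12 = 6.
January + 6 months → July.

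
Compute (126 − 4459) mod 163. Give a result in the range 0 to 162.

4459 − 27·163 = 58, so 4459 ≡ 58 (mod 163).
(126 − 58) mod 163 = 68.

68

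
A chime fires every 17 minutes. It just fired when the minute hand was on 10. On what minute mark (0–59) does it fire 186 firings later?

186·17 = 3162.
3162 = 52·60 + 42, so 3162 mod 60 = 42.
(10 + 42) mod 60 = 52.

52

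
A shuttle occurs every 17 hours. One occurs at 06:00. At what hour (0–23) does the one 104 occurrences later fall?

104·17 = 1768.
1768 − 73·24 = 16, so 1768 ≡ 16 (mod 24).
(6 + 16) mod 24 = 22.

22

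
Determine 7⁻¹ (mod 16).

16 = 2·7 + 2
7 = 3·2 + 1
2 = 2·1 + 0
Back-substituting gives 7·7 ≡ 1 (mod 16).

7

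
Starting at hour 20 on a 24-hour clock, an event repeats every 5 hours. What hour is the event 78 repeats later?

78·5 = 390.
Dividing 390 by 24 gives quotient 16 and remainder 6.
(20 + 6) mod 24 = 2.

2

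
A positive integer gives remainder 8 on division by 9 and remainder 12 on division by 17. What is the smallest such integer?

80

Since 17·8 ≡ 1 (mod 9), take x = 12 + 17·((8−12)·8 mod 9) = 12 + 17·4 = 80.
Check: 80 mod 9 = 8, 80 mod 17 = 12.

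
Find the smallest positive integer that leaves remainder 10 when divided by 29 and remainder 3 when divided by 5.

x ≡ 3 (mod 5) gives x ∈ {3, 8, 13, 18, 23, 28, 33, 38, …}.
The first of these with x mod 29 = 10 is 68.

68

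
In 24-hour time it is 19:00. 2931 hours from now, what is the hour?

2931 − 122·24 = 3, so 2931 ≡ 3 (mod 24).
(19 + 3) mod 24 = 22.

22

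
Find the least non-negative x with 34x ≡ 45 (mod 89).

The inverse of 34 mod 89 is 55 (since 34·55 = 1870 ≡ 1).
So x ≡ 55·45 = 2475 ≡ 72 (mod 89).

72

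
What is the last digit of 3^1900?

1

The units digit of 3^n cycles with period 4: 3, 9, 7, 1, …
1900 leaves remainder 0 on division by 4, so 3^1900 ends in 1.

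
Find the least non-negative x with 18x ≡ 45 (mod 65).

The inverse of 18 mod 65 is 47 (since 18·47 = 846 ≡ 1).
So x ≡ 47·45 = 2115 ≡ 35 (mod 65).

35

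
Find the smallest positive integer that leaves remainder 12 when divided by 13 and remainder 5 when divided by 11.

38

x ≡ 5 (mod 11) gives x ∈ {5, 16, 27, 38}.
The first of these with x mod 13 = 12 is 38.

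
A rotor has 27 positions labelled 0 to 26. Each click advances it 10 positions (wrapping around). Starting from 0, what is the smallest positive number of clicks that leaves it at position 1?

19

10·19 = 190 = 7·27 + 1, so 10⁻¹ ≡ 19 (mod 27).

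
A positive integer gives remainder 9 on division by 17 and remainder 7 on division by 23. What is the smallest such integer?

145

x ≡ 9 (mod 17) gives x ∈ {9, 26, 43, 60, 77, 94, 111, 128, …}.
The first of these with x mod 23 = 7 is 145.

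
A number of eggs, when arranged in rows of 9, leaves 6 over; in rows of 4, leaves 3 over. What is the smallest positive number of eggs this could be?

15

x ≡ 3 (mod 4) gives x ∈ {3, 7, 11, 15}.
The first of these with x mod 9 = 6 is 15.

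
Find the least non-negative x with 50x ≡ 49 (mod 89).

The inverse of 50 mod 89 is 73 (since 50·73 = 3650 ≡ 1).
Multiplying both sides by 73: x ≡ 73·49 = 3577 ≡ 17 (mod 89).
Check: 50·17 = 850 = 9·89 + 49.

17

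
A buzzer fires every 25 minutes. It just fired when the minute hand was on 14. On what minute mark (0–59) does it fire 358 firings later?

24

358·25 = 8950.
8950 − 149·60 = 10, so 8950 ≡ 10 (mod 60).
(14 + 10) mod 60 = 24.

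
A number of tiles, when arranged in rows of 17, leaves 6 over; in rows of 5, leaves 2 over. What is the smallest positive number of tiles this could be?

Since 5·7 ≡ 1 (mod 17), take x = 2 + 5·((6−2)·7 mod 17) = 2 + 5·11 = 57.
Check: 57 mod 17 = 6, 57 mod 5 = 2.

57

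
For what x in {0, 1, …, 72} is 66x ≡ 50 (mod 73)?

45

66⁻¹ ≡ 52 (mod 73) because 66·52 = 3432 = 47·73 + 1.
So x ≡ 52·50 = 2600 ≡ 45 (mod 73).
Check: 66·45 = 2970 = 40·73 + 50.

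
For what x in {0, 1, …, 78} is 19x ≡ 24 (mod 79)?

47

The inverse of 19 mod 79 is 25 (since 19·25 = 475 ≡ 1).
So x ≡ 25·24 = 600 ≡ 47 (mod 79).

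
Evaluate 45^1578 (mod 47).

By repeated squaring mod 47: 45^1≡45, 45^2≡4, 45^4≡16, 45^8≡21, 45^16≡18, 45^32≡42, 45^64≡25, 45^128≡14, 45^256≡8, 45^512≡17, 45^1024≡7.
Since 1578 = 2 + 8 + 32 + 512 + 1024 in binary, 45^1578 ≡ 4·21·42·17·7 ≡ 28 (mod 47).

28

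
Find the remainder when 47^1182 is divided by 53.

44

Square-and-reduce mod 53: 47^1≡47, 47^2≡36, 47^4≡24, 47^8≡46, 47^16≡49, 47^32≡16, 47^64≡44, 47^128≡28, 47^256≡42, 47^512≡15, 47^1024≡13.
1182 = 2 + 4 + 8 + 16 + 128 + 1024, so 47^1182 ≡ 36·24·46·49·28·13 ≡ 44 (mod 53).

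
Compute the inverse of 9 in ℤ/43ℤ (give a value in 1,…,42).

9·24 = 216 = 5·43 + 1, so 9⁻¹ ≡ 24 (mod 43).

24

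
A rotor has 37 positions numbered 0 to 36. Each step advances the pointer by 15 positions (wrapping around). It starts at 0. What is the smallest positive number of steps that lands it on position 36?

The inverse of 15 mod 37 is 5 (since 15·5 = 75 ≡ 1).
Multiplying both sides by 5: x ≡ 5·36 = 180 ≡ 32 (mod 37).

32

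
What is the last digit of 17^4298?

9

Last digits of 7^n: 7, 9, 3, 1 (period 4).
4298 leaves remainder 2 on division by 4, so 17^4298 ends in 9.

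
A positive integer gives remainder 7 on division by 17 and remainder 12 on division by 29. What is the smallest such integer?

x ≡ 7 (mod 17) gives x ∈ {7, 24, 41}.
The first of these with x mod 29 = 12 is 41.

41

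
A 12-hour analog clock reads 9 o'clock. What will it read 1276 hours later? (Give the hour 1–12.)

1

1276 mod 12 = 4 (since 106·12 = 1272).
9 + 4 → 1 on a 12-hour dial.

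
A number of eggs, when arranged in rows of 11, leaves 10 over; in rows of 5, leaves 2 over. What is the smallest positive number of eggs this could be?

x ≡ 2 (mod 5) gives x ∈ {2, 7, 12, 17, 22, 27, 32}.
The first of these with x mod 11 = 10 is 32.

32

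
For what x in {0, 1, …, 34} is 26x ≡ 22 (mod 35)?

The inverse of 26 mod 35 is 31 (since 26·31 = 806 ≡ 1).
Multiplying both sides by 31: x ≡ 31·22 = 682 ≡ 17 (mod 35).

17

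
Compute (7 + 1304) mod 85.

1304 mod 85 = 29 (since 15·85 = 1275).
(7 + 29) mod 85 = 36.

36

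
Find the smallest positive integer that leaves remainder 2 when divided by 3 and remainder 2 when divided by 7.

2

Since 7·1 ≡ 1 (mod 3), take x = 2 + 7·((2−2)·1 mod 3) = 2 + 7·0 = 2.
Check: 2 mod 3 = 2, 2 mod 7 = 2.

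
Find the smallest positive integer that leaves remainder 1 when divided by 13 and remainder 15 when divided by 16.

x ≡ 1 (mod 13) gives x ∈ {1, 14, 27, 40, 53, 66, 79}.
The first of these with x mod 16 = 15 is 79.

79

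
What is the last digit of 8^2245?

The units digit of 8^n cycles with period 4: 8, 4, 2, 6, …
2245 mod 4 = 1, so the last digit matches 8^1 = 8.

8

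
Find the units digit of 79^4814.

1

The units digit of 79^n cycles with period 2: 9, 1, …
4814 mod 2 = 0, so the last digit matches 9^2 = 1.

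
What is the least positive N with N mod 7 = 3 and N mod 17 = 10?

10

x ≡ 3 (mod 7) gives x ∈ {3, 10}.
The first of these with x mod 17 = 10 is 10.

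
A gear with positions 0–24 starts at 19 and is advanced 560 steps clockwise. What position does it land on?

560 mod 25 = 10 (since 22·25 = 550).
(19 + 10) mod 25 = 4.

4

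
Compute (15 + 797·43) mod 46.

797·43 = 34271.
34271 = 745·46 + 1, so 34271 mod 46 = 1.
(15 + 1) mod 46 = 16.

16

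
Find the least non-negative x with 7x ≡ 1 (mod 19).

11

7⁻¹ ≡ 11 (mod 19) because 7·11 = 77 = 4·19 + 1.
Multiplying both sides by 11: x ≡ 11·1 = 11 ≡ 11 (mod 19).
Check: 7·11 = 77 = 4·19 + 1.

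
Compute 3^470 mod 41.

32

Square-and-reduce mod 41: 3^1≡3, 3^2≡9, 3^4≡40, 3^8≡1, 3^16≡1, 3^32≡1, 3^64≡1, 3^128≡1, 3^256≡1.
Since 470 = 2 + 4 + 16 + 64 + 128 + 256 in binary, 3^470 ≡ 9·40·1·1·1·1 ≡ 32 (mod 41).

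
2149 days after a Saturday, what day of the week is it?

Saturday

Dividing 2149 by 7 gives quotient 307 and remainder 0.
Saturday + 0 days → Saturday.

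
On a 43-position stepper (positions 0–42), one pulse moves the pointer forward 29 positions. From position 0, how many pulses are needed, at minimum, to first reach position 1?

29·3 = 87 = 2·43 + 1, so 29⁻¹ ≡ 3 (mod 43).

3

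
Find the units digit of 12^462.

4

The units digit of 12^n cycles with period 4: 2, 4, 8, 6, …
462 mod 4 = 2, so the last digit matches 2^2 = 4.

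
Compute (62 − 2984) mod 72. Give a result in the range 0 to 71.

Dividing 2984 by 72 gives quotient 41 and remainder 32.
(62 − 32) mod 72 = 30.

30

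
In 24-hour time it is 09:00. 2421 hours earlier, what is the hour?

12

2421 = 100·24 + 21, so 2421 mod 24 = 21.
(9 − 21) mod 24 = 12.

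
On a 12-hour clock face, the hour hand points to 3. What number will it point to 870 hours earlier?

9

870 mod 12 = 6 (since 72·12 = 864).
3 − 6 → 9 on a 12-hour dial.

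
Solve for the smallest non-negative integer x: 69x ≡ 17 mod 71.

The inverse of 69 mod 71 is 35 (since 69·35 = 2415 ≡ 1).
So x ≡ 35·17 = 595 ≡ 27 (mod 71).

27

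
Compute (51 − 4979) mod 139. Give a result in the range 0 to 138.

76

4979 mod 139 = 114 (since 35·139 = 4865).
(51 − 114) mod 139 = 76.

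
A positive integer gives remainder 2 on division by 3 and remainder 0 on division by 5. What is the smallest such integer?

x ≡ 2 (mod 3) gives x ∈ {2, 5}.
The first of these with x mod 5 = 0 is 5.

5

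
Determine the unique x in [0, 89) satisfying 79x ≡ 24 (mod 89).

51

The inverse of 79 mod 89 is 80 (since 79·80 = 6320 ≡ 1).
Multiplying both sides by 80: x ≡ 80·24 = 1920 ≡ 51 (mod 89).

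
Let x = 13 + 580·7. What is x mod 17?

580·7 = 4060.
4060 = 238·17 + 14, so 4060 mod 17 = 14.
(13 + 14) mod 17 = 10.

10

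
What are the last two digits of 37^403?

53

Successive squares of 37 mod 100: 37^1≡37, 37^2≡69, 37^4≡61, 37^8≡21, 37^16≡41, 37^32≡81, 37^64≡61, 37^128≡21, 37^256≡41.
403 = 1 + 2 + 16 + 128 + 256, so 37^403 ≡ 37·69·41·21·41 ≡ 53 (mod 100).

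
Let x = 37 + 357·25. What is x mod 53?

5

357·25 = 8925.
8925 mod 53 = 21 (since 168·53 = 8904).
(37 + 21) mod 53 = 5.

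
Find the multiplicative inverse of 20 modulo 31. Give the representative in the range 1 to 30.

14

31 = 1·20 + 11
20 = 1·11 + 9
11 = 1·9 + 2
9 = 4·2 + 1
2 = 2·1 + 0
Back-substituting gives 20·14 ≡ 1 (mod 31).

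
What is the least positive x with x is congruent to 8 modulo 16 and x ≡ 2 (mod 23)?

232

x ≡ 8 (mod 16) gives x ∈ {8, 24, 40, 56, 72, 88, 104, 120, …}.
The first of these with x mod 23 = 2 is 232.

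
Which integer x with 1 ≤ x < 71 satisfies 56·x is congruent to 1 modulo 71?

52

56·52 = 2912 = 41·71 + 1, so 56⁻¹ ≡ 52 (mod 71).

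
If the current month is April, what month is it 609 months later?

January

609 = 50·12 + 9, so 609 mod 12 = 9.
April + 9 months → January.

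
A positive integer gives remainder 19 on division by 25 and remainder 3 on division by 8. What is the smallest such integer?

x ≡ 3 (mod 8) gives x ∈ {3, 11, 19}.
The first of these with x mod 25 = 19 is 19.

19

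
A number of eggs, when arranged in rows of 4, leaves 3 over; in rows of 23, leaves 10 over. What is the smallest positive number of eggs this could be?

79

x ≡ 3 (mod 4) gives x ∈ {3, 7, 11, 15, 19, 23, 27, 31, …}.
The first of these with x mod 23 = 10 is 79.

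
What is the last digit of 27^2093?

The units digit of 27^n cycles with period 4: 7, 9, 3, 1, …
2093 mod 4 = 1, so the last digit matches 7^1 = 7.

7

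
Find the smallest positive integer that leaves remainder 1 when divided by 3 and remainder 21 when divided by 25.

46

x ≡ 1 (mod 3) gives x ∈ {1, 4, 7, 10, 13, 16, 19, 22, …}.
The first of these with x mod 25 = 21 is 46.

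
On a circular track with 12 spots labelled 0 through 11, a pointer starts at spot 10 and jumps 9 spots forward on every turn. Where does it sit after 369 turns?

7

369·9 = 3321.
3321 − 276·12 = 9, so 3321 ≡ 9 (mod 12).
(10 + 9) mod 12 = 7.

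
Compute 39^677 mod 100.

79

Successive squares of 39 mod 100: 39^1≡39, 39^2≡21, 39^4≡41, 39^8≡81, 39^16≡61, 39^32≡21, 39^64≡41, 39^128≡81, 39^256≡61, 39^512≡21.
677 = 1 + 4 + 32 + 128 + 512, so 39^677 ≡ 39·41·21·81·21 ≡ 79 (mod 100).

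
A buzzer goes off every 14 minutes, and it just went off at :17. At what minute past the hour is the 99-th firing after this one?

99·14 = 1386.
1386 − 23·60 = 6, so 1386 ≡ 6 (mod 60).
(17 + 6) mod 60 = 23.

23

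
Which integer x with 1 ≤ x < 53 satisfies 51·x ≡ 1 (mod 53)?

51·26 = 1326 = 25·53 + 1, so 51⁻¹ ≡ 26 (mod 53).

26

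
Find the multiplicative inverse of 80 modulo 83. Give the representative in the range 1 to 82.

55

80·55 = 4400 = 53·83 + 1, so 80⁻¹ ≡ 55 (mod 83).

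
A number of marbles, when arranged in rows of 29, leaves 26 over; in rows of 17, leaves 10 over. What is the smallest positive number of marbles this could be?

x ≡ 10 (mod 17) gives x ∈ {10, 27, 44, 61, 78, 95, 112, 129, …}.
The first of these with x mod 29 = 26 is 316.

316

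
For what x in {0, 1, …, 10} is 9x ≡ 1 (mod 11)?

5

9⁻¹ ≡ 5 (mod 11) because 9·5 = 45 = 4·11 + 1.
Multiplying both sides by 5: x ≡ 5·1 = 5 ≡ 5 (mod 11).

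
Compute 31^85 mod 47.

Square-and-reduce mod 47: 31^1≡31, 31^2≡21, 31^4≡18, 31^8≡42, 31^16≡25, 31^32≡14, 31^64≡8.
Since 85 = 1 + 4 + 16 + 64 in binary, 31^85 ≡ 31·18·25·8 ≡ 22 (mod 47).

22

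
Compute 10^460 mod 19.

Square-and-reduce mod 19: 10^1≡10, 10^2≡5, 10^4≡6, 10^8≡17, 10^16≡4, 10^32≡16, 10^64≡9, 10^128≡5, 10^256≡6.
460 = 4 + 8 + 64 + 128 + 256, so 10^460 ≡ 6·17·9·5·6 ≡ 9 (mod 19).

9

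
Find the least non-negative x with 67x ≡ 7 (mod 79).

6

67⁻¹ ≡ 46 (mod 79) because 67·46 = 3082 = 39·79 + 1.
So x ≡ 46·7 = 322 ≡ 6 (mod 79).
Check: 67·6 = 402 = 5·79 + 7.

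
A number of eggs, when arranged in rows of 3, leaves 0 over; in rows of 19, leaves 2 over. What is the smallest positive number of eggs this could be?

21

x ≡ 0 (mod 3) gives x ∈ {0, 3, 6, 9, 12, 15, 18, 21}.
The first of these with x mod 19 = 2 is 21.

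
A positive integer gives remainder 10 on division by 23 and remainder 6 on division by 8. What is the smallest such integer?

102

x ≡ 6 (mod 8) gives x ∈ {6, 14, 22, 30, 38, 46, 54, 62, …}.
The first of these with x mod 23 = 10 is 102.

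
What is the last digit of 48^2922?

4

Last digits of 8^n: 8, 4, 2, 6 (period 4).
2922 mod 4 = 2, so the last digit matches 8^2 = 4.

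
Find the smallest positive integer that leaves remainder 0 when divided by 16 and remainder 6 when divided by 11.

x ≡ 6 (mod 11) gives x ∈ {6, 17, 28, 39, 50, 61, 72, 83, …}.
The first of these with x mod 16 = 0 is 160.

160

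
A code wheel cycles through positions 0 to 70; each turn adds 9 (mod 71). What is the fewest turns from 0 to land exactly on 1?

8

71 = 7·9 + 8
9 = 1·8 + 1
8 = 8·1 + 0
Back-substituting gives 9·8 ≡ 1 (mod 71).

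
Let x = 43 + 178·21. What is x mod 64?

5

178·21 = 3738.
Dividing 3738 by 64 gives quotient 58 and remainder 26.
(43 + 26) mod 64 = 5.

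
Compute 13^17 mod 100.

33

By repeated squaring mod 100: 13^1≡13, 13^2≡69, 13^4≡61, 13^8≡21, 13^16≡41.
17 = 1 + 16, so 13^17 ≡ 13·41 ≡ 33 (mod 100).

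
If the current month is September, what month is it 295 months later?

April

295 − 24·12 = 7, so 295 ≡ 7 (mod 12).
September + 7 months → April.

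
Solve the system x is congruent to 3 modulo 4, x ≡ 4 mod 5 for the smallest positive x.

19

x ≡ 3 (mod 4) gives x ∈ {3, 7, 11, 15, 19}.
The first of these with x mod 5 = 4 is 19.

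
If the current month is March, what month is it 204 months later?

March

Dividing 204 by 12 gives quotient 17 and remainder 0.
March + 0 months → March.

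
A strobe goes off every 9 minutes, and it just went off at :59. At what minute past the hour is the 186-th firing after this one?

186·9 = 1674.
Dividing 1674 by 60 gives quotient 27 and remainder 54.
(59 + 54) mod 60 = 53.

53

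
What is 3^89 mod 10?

Last digits of 3^n: 3, 9, 7, 1 (period 4).
89 mod 4 = 1, so the last digit matches 3^1 = 3.

3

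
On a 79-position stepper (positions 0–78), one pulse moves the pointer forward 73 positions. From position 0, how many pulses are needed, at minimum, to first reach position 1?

13

79 = 1·73 + 6
73 = 12·6 + 1
6 = 6·1 + 0
Back-substituting gives 73·13 ≡ 1 (mod 79).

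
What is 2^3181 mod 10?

Last digits of 2^n: 2, 4, 8, 6 (period 4).
3181 mod 4 = 1, so the last digit matches 2^1 = 2.

2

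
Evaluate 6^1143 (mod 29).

22

By repeated squaring mod 29: 6^1≡6, 6^2≡7, 6^4≡20, 6^8≡23, 6^16≡7, 6^32≡20, 6^64≡23, 6^128≡7, 6^256≡20, 6^512≡23, 6^1024≡7.
Since 1143 = 1 + 2 + 4 + 16 + 32 + 64 + 1024 in binary, 6^1143 ≡ 6·7·20·7·20·23·7 ≡ 22 (mod 29).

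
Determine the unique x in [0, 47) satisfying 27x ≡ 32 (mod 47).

27⁻¹ ≡ 7 (mod 47) because 27·7 = 189 = 4·47 + 1.
So x ≡ 7·32 = 224 ≡ 36 (mod 47).

36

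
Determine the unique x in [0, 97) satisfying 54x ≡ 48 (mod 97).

44

The inverse of 54 mod 97 is 9 (since 54·9 = 486 ≡ 1).
Multiplying both sides by 9: x ≡ 9·48 = 432 ≡ 44 (mod 97).
Check: 54·44 = 2376 = 24·97 + 48.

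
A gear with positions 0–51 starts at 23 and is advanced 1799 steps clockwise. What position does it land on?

2

1799 = 34·52 + 31, so 1799 mod 52 = 31.
(23 + 31) mod 52 = 2.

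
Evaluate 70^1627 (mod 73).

3

By repeated squaring mod 73: 70^1≡70, 70^2≡9, 70^4≡8, 70^8≡64, 70^16≡8, 70^32≡64, 70^64≡8, 70^128≡64, 70^256≡8, 70^512≡64, 70^1024≡8.
1627 = 1 + 2 + 8 + 16 + 64 + 512 + 1024, so 70^1627 ≡ 70·9·64·8·8·64·8 ≡ 3 (mod 73).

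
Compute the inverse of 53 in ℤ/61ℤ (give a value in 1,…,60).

38

61 = 1·53 + 8
53 = 6·8 + 5
8 = 1·5 + 3
5 = 1·3 + 2
3 = 1·2 + 1
2 = 2·1 + 0
Back-substituting gives 53·38 ≡ 1 (mod 61).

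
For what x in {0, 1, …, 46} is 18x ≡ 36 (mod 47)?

2

The inverse of 18 mod 47 is 34 (since 18·34 = 612 ≡ 1).
So x ≡ 34·36 = 1224 ≡ 2 (mod 47).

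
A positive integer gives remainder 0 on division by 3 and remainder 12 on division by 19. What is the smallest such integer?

12

x ≡ 0 (mod 3) gives x ∈ {0, 3, 6, 9, 12}.
The first of these with x mod 19 = 12 is 12.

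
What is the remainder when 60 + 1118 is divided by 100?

78

Dividing 1118 by 100 gives quotient 11 and remainder 18.
(60 + 18) mod 100 = 78.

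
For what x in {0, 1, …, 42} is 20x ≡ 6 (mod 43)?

39

20⁻¹ ≡ 28 (mod 43) because 20·28 = 560 = 13·43 + 1.
Multiplying both sides by 28: x ≡ 28·6 = 168 ≡ 39 (mod 43).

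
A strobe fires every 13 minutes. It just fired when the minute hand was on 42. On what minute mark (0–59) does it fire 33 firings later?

51

33·13 = 429.
429 = 7·60 + 9, so 429 mod 60 = 9.
(42 + 9) mod 60 = 51.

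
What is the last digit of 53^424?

The units digit of 53^n cycles with period 4: 3, 9, 7, 1, …
424 mod 4 = 0, so the last digit matches 3^4 = 1.

1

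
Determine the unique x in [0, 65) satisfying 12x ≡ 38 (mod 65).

12⁻¹ ≡ 38 (mod 65) because 12·38 = 456 = 7·65 + 1.
Multiplying both sides by 38: x ≡ 38·38 = 1444 ≡ 14 (mod 65).
Check: 12·14 = 168 = 2·65 + 38.

14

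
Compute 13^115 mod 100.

By repeated squaring mod 100: 13^1≡13, 13^2≡69, 13^4≡61, 13^8≡21, 13^16≡41, 13^32≡81, 13^64≡61.
Since 115 = 1 + 2 + 16 + 32 + 64 in binary, 13^115 ≡ 13·69·41·81·61 ≡ 57 (mod 100).

57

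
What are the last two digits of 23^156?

61

By repeated squaring mod 100: 23^1≡23, 23^2≡29, 23^4≡41, 23^8≡81, 23^16≡61, 23^32≡21, 23^64≡41, 23^128≡81.
156 = 4 + 8 + 16 + 128, so 23^156 ≡ 41·81·61·81 ≡ 61 (mod 100).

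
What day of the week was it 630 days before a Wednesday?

630 − 90·7 = 0, so 630 ≡ 0 (mod 7).
Wednesday − 0 days → Wednesday.

Wednesday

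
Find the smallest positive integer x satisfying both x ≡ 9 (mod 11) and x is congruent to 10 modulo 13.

x ≡ 9 (mod 11) gives x ∈ {9, 20, 31, 42, 53, 64, 75}.
The first of these with x mod 13 = 10 is 75.

75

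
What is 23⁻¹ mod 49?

32

23·32 = 736 = 15·49 + 1, so 23⁻¹ ≡ 32 (mod 49).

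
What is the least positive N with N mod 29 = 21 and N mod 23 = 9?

Since 23·24 ≡ 1 (mod 29), take x = 9 + 23·((21−9)·24 mod 29) = 9 + 23·27 = 630.
Check: 630 mod 29 = 21, 630 mod 23 = 9.

630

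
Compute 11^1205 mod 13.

Square-and-reduce mod 13: 11^1≡11, 11^2≡4, 11^4≡3, 11^8≡9, 11^16≡3, 11^32≡9, 11^64≡3, 11^128≡9, 11^256≡3, 11^512≡9, 11^1024≡3.
Since 1205 = 1 + 4 + 16 + 32 + 128 + 1024 in binary, 11^1205 ≡ 11·3·3·9·9·3 ≡ 7 (mod 13).

7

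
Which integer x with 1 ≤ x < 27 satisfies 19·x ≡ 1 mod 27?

27 = 1·19 + 8
19 = 2·8 + 3
8 = 2·3 + 2
3 = 1·2 + 1
2 = 2·1 + 0
Back-substituting gives 19·10 ≡ 1 (mod 27).

10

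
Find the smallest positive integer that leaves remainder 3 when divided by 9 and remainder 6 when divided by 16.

102

x ≡ 3 (mod 9) gives x ∈ {3, 12, 21, 30, 39, 48, 57, 66, …}.
The first of these with x mod 16 = 6 is 102.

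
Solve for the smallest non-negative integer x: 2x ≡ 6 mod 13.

3

2⁻¹ ≡ 7 (mod 13) because 2·7 = 14 = 1·13 + 1.
Multiplying both sides by 7: x ≡ 7·6 = 42 ≡ 3 (mod 13).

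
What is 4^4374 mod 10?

Powers of 4 mod 10 repeat with period 2: 4, 6.
4374 mod 2 = 0, so the last digit matches 4^2 = 6.

6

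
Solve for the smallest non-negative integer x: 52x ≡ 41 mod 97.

81

The inverse of 52 mod 97 is 28 (since 52·28 = 1456 ≡ 1).
So x ≡ 28·41 = 1148 ≡ 81 (mod 97).
Check: 52·81 = 4212 = 43·97 + 41.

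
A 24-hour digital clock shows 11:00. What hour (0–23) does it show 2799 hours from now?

2799 = 116·24 + 15, so 2799 mod 24 = 15.
(11 + 15) mod 24 = 2.

2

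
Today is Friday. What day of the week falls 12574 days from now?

12574 = 1796·7 + 2, so 12574 mod 7 = 2.
Friday + 2 days → Sunday.

Sunday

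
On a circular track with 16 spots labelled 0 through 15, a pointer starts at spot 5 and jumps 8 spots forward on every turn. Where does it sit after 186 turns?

186·8 = 1488.
1488 mod 16 = 0 (since 93·16 = 1488).
(5 + 0) mod 16 = 5.

5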